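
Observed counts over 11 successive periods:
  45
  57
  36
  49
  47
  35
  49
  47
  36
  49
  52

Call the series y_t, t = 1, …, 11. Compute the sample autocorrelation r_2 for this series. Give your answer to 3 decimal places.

Mean ȳ = (45 + 57 + 36 + 49 + 47 + 35 + 49 + 47 + 36 + 49 + 52)/11 = 45.6364
Numerator Σ_{t=1}^{9}(y_t−ȳ)(y_{t+2}−ȳ) = -103.6281
Denominator Σ(y_t−ȳ)² = 506.5455
r_2 = -103.6281 / 506.5455 = -0.205

-0.205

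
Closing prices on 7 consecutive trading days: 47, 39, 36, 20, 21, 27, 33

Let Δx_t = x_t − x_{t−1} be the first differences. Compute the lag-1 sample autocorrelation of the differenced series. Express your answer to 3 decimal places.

0.175

First differences Δx: -8, -3, -16, 1, 6, 6
Mean of differences = -2.3333
Numerator Σ(Δx_t−Δx̄)(Δx_{t+1}−Δx̄) = 64.5556
Denominator Σ(Δx_t−Δx̄)² = 369.3333
r_1(Δx) = 64.5556 / 369.3333 = 0.175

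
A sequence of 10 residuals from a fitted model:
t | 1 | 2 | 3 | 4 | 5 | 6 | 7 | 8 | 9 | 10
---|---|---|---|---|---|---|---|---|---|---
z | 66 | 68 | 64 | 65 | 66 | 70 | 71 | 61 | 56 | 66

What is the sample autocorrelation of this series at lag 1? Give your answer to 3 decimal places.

0.221

Mean z̄ = (66 + 68 + 64 + 65 + 66 + 70 + 71 + 61 + 56 + 66)/10 = 65.3000
Numerator Σ_{t=1}^{9}(z_t−z̄)(z_{t+1}−z̄) = 37.6100
Denominator Σ(z_t−z̄)² = 170.1000
r_1 = 37.6100 / 170.1000 = 0.221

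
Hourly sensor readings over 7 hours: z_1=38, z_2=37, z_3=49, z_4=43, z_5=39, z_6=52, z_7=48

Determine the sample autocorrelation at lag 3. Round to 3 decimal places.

Mean z̄ = (38 + 37 + 49 + 43 + 39 + 52 + 48)/7 = 43.7143
Numerator Σ_{t=1}^{4}(z_t−z̄)(z_{t+3}−z̄) = 76.4694
Denominator Σ(z_t−z̄)² = 215.4286
r_3 = 76.4694 / 215.4286 = 0.355

0.355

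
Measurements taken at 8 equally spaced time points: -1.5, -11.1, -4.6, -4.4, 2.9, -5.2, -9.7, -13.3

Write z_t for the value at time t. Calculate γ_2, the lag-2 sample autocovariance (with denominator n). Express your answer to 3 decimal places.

Mean z̄ = (-1.5 − 11.1 − 4.6 − 4.4 + 2.9 − 5.2 − 9.7 − 13.3)/8 = -5.8625
Deviations: 4.3625, -5.2375, 1.2625, 1.4625, 8.7625, 0.6625, -3.8375, -7.4375
Σ_{t=1}^{6}(z_t−z̄)(z_{t+2}−z̄) = -28.6741
γ_2 = -28.6741 / 8 = -3.584

-3.584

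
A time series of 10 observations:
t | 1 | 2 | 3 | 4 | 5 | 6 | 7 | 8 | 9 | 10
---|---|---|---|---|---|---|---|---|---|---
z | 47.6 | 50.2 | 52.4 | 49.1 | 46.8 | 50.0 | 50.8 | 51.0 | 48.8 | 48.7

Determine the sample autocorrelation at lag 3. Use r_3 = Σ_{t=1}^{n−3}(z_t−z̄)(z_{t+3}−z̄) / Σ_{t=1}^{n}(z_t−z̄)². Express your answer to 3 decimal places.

Mean z̄ = (47.6 + 50.2 + 52.4 + 49.1 + 46.8 + 50.0 + 50.8 + 51.0 + 48.8 + 48.7)/10 = 49.5400
Σ(z_t−z̄)(z_{t+3}−z̄) = (0.8536) + (-1.8084) + (1.3156) + (-0.5544) + (-4.0004) + (-0.3404) + (-1.0584) = -5.5928
Denominator Σ(z_t−z̄)² = 25.2640
r_3 = -5.5928 / 25.2640 = -0.221

-0.221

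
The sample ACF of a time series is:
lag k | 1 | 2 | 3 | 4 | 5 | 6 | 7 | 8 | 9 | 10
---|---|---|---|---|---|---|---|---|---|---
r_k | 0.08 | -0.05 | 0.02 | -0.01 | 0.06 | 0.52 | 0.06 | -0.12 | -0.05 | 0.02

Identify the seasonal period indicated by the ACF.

The largest autocorrelation is r_6 = 0.52; the remaining lags stay at or below 0.08.
The dominant spike at lag 6 indicates a seasonal period of 6.

6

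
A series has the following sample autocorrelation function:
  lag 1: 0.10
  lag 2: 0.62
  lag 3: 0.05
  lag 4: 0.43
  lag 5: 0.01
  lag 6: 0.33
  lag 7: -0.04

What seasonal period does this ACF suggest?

2

The largest autocorrelation is r_2 = 0.62, with weaker echoes at lags 4 (0.43) and 6 (0.33); the remaining lags stay at or below 0.10.
The dominant spike at lag 2 indicates a seasonal period of 2.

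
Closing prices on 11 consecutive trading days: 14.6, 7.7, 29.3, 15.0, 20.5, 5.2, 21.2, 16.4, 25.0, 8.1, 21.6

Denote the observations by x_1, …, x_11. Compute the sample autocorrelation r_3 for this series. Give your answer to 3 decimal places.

-0.550

Mean x̄ = (14.6 + 7.7 + 29.3 + 15.0 + 20.5 + 5.2 + 21.2 + 16.4 + 25.0 + 8.1 + 21.6)/11 = 16.7818
Numerator Σ_{t=1}^{8}(x_t−x̄)(x_{t+3}−x̄) = -319.5346
Denominator Σ(x_t−x̄)² = 580.8764
r_3 = -319.5346 / 580.8764 = -0.550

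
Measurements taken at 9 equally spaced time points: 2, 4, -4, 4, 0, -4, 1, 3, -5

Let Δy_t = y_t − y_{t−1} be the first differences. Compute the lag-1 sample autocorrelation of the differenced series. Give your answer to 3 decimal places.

First differences Δy: 2, -8, 8, -4, -4, 5, 2, -8
Mean of differences = -0.8750
Numerator Σ(Δy_t−Δȳ)(Δy_{t+1}−Δȳ) = -123.6406
Denominator Σ(Δy_t−Δȳ)² = 250.8750
r_1(Δy) = -123.6406 / 250.8750 = -0.493

-0.493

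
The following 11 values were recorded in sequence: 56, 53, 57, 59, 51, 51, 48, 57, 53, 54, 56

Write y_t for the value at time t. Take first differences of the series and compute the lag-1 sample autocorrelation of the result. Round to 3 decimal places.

-0.417

First differences Δy: -3, 4, 2, -8, 0, -3, 9, -4, 1, 2
Mean of differences = 0.0000
Numerator Σ(Δy_t−Δȳ)(Δy_{t+1}−Δȳ) = -85.0000
Denominator Σ(Δy_t−Δȳ)² = 204.0000
r_1(Δy) = -85.0000 / 204.0000 = -0.417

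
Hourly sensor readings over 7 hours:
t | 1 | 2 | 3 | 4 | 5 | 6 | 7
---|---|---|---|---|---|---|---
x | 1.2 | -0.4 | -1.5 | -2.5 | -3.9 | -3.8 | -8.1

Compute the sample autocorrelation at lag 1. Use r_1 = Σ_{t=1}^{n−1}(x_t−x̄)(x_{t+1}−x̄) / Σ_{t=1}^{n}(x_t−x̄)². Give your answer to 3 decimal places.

Mean x̄ = (1.2 − 0.4 − 1.5 − 2.5 − 3.9 − 3.8 − 8.1)/7 = -2.7143
Deviations from mean: 3.9143, 2.3143, 1.2143, 0.2143, -1.1857, -1.0857, -5.3857
Σ(x_t−x̄)(x_{t+1}−x̄) = (9.0588) + (2.8102) + (0.2602) + (-0.2541) + (1.2873) + (5.8473) = 19.0098
Denominator Σ(x_t−x̄)² = 53.7886
r_1 = 19.0098 / 53.7886 = 0.353

0.353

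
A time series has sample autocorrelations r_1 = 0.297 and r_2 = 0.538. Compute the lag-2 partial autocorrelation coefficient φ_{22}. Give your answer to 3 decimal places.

0.493

φ_{22} = (r_2 − r_1²) / (1 − r_1²)
r_1² = (0.297)² = 0.088209
Numerator = 0.538 − 0.0882 = 0.4498; denominator = 1 − 0.0882 = 0.9118
φ_{22} = 0.4498 / 0.9118 = 0.493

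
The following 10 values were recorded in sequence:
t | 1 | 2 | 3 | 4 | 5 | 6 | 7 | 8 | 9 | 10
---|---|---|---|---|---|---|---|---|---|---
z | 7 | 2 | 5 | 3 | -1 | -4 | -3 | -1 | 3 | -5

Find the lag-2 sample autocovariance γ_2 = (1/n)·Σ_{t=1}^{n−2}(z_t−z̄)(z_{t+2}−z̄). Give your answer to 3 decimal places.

2.688

Mean z̄ = (7 + 2 + 5 + 3 − 1 − 4 − 3 − 1 + 3 − 5)/10 = 0.6000
Σ_{t=1}^{8}(z_t−z̄)(z_{t+2}−z̄) = 26.8800
γ_2 = 26.8800 / 10 = 2.688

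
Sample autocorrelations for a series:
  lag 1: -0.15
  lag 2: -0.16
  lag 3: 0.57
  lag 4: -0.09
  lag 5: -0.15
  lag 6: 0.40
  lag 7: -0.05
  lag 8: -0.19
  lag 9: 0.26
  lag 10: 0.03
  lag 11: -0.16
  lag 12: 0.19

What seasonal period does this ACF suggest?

The largest autocorrelation is r_3 = 0.57, with weaker echoes at lags 6 (0.40), 9 (0.26) and 12 (0.19); the remaining lags stay at or below 0.03.
The dominant spike at lag 3 indicates a seasonal period of 3.

3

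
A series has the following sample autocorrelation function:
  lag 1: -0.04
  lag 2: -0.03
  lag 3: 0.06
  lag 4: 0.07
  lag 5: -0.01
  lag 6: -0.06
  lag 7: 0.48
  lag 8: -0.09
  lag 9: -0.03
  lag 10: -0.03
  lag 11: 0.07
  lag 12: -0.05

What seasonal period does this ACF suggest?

7

The largest autocorrelation is r_7 = 0.48; the remaining lags stay at or below 0.07.
The dominant spike at lag 7 indicates a seasonal period of 7.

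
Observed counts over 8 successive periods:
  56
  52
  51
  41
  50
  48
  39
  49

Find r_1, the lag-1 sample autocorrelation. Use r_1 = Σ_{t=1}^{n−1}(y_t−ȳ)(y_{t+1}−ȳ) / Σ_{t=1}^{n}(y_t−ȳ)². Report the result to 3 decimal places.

0.008

Mean ȳ = (56 + 52 + 51 + 41 + 50 + 48 + 39 + 49)/8 = 48.2500
Deviations from mean: 7.7500, 3.7500, 2.7500, -7.2500, 1.7500, -0.2500, -9.2500, 0.7500
Numerator Σ_{t=1}^{7}(y_t−ȳ)(y_{t+1}−ȳ) = 1.6875
Denominator Σ(y_t−ȳ)² = 223.5000
r_1 = 1.6875 / 223.5000 = 0.008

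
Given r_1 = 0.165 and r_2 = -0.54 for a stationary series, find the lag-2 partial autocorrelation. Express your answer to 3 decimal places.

-0.583

φ_{22} = (r_2 − r_1²) / (1 − r_1²)
r_1² = (0.165)² = 0.027225
Numerator = -0.54 − 0.0272 = -0.5672; denominator = 1 − 0.0272 = 0.9728
φ_{22} = -0.5672 / 0.9728 = -0.583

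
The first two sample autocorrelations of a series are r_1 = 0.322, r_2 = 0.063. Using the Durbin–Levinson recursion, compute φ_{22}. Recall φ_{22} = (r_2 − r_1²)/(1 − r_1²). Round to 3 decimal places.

φ_{22} = (r_2 − r_1²) / (1 − r_1²)
r_1² = (0.322)² = 0.103684
Numerator = 0.063 − 0.1037 = -0.0407; denominator = 1 − 0.1037 = 0.8963
φ_{22} = -0.0407 / 0.8963 = -0.045

-0.045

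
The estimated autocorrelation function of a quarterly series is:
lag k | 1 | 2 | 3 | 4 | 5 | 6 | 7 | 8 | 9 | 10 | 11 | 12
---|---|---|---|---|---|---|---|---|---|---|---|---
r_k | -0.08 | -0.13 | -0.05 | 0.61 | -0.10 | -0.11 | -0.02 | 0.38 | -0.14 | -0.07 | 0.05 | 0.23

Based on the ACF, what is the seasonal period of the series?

The largest autocorrelation is r_4 = 0.61, with weaker echoes at lags 8 (0.38) and 12 (0.23); the remaining lags stay at or below 0.05.
The dominant spike at lag 4 indicates a seasonal period of 4.

4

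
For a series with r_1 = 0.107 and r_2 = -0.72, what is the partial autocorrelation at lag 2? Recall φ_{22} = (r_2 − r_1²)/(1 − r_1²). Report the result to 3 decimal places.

-0.740

φ_{22} = (r_2 − r_1²) / (1 − r_1²)
r_1² = (0.107)² = 0.011449
Numerator = -0.72 − 0.0114 = -0.7314; denominator = 1 − 0.0114 = 0.9886
φ_{22} = -0.7314 / 0.9886 = -0.740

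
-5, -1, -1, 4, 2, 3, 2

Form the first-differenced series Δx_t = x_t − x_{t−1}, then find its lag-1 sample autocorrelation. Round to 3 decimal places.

-0.490

First differences Δx: 4, 0, 5, -2, 1, -1
Mean of differences = 1.1667
Numerator Σ(Δx_t−Δx̄)(Δx_{t+1}−Δx̄) = -19.0278
Denominator Σ(Δx_t−Δx̄)² = 38.8333
r_1(Δx) = -19.0278 / 38.8333 = -0.490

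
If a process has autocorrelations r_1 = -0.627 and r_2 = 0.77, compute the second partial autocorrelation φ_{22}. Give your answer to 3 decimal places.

0.621

φ_{22} = (r_2 − r_1²) / (1 − r_1²)
r_1² = (-0.627)² = 0.393129
Numerator = 0.77 − 0.3931 = 0.3769; denominator = 1 − 0.3931 = 0.6069
φ_{22} = 0.3769 / 0.6069 = 0.621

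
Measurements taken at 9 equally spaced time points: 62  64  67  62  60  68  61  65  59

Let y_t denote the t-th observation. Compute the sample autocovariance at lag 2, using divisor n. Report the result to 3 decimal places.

0.182

Mean ȳ = (62 + 64 + 67 + 62 + 60 + 68 + 61 + 65 + 59)/9 = 63.1111
Σ_{t=1}^{7}(y_t−ȳ)(y_{t+2}−ȳ) = 1.6420
γ_2 = 1.6420 / 9 = 0.182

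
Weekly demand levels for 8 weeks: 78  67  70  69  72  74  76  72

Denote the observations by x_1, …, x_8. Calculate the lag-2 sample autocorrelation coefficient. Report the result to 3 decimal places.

Mean x̄ = (78 + 67 + 70 + 69 + 72 + 74 + 76 + 72)/8 = 72.2500
Σ(x_t−x̄)(x_{t+2}−x̄) = (-12.9375) + (17.0625) + (0.5625) + (-5.6875) + (-0.9375) + (-0.4375) = -2.3750
Denominator Σ(x_t−x̄)² = 93.5000
r_2 = -2.3750 / 93.5000 = -0.025

-0.025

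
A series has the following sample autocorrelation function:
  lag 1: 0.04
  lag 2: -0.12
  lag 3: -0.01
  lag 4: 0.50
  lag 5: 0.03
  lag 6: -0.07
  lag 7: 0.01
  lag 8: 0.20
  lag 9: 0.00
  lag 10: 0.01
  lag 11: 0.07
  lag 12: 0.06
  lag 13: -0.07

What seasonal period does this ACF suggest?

The largest autocorrelation is r_4 = 0.50, with a weaker echo at lag 8 (0.20); the remaining lags stay at or below 0.07.
The dominant spike at lag 4 indicates a seasonal period of 4.

4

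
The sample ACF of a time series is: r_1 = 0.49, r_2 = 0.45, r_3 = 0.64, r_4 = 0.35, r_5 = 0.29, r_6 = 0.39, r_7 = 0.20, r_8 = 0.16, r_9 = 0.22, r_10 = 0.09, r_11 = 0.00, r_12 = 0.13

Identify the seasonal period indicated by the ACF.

The largest autocorrelation is r_3 = 0.64; the remaining lags stay at or below 0.49. The elevated value at lag 1 (0.49), dropping to 0.45 at lag 2, reflects decaying short-term dependence rather than seasonality.
The dominant spike at lag 3 indicates a seasonal period of 3.

3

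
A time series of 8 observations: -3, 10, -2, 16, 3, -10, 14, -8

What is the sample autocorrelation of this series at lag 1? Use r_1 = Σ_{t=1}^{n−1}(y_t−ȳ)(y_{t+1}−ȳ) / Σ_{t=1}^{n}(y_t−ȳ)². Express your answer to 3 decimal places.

Mean ȳ = (-3 + 10 − 2 + 16 + 3 − 10 + 14 − 8)/8 = 2.5000
Deviations from mean: -5.5000, 7.5000, -4.5000, 13.5000, 0.5000, -12.5000, 11.5000, -10.5000
Σ(y_t−ȳ)(y_{t+1}−ȳ) = (-41.2500) + (-33.7500) + (-60.7500) + (6.7500) + (-6.2500) + (-143.7500) + (-120.7500) = -399.7500
Denominator Σ(y_t−ȳ)² = 688.0000
r_1 = -399.7500 / 688.0000 = -0.581

-0.581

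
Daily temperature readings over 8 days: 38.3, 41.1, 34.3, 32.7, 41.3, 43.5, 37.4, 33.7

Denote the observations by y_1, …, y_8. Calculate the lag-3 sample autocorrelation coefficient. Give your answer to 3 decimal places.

Mean ȳ = (38.3 + 41.1 + 34.3 + 32.7 + 41.3 + 43.5 + 37.4 + 33.7)/8 = 37.7875
Deviations from mean: 0.5125, 3.3125, -3.4875, -5.0875, 3.5125, 5.7125, -0.3875, -4.0875
Σ(y_t−ȳ)(y_{t+3}−ȳ) = (-2.6073) + (11.6352) + (-19.9223) + (1.9714) + (-14.3573) = -23.2805
Denominator Σ(y_t−ȳ)² = 111.1088
r_3 = -23.2805 / 111.1088 = -0.210

-0.210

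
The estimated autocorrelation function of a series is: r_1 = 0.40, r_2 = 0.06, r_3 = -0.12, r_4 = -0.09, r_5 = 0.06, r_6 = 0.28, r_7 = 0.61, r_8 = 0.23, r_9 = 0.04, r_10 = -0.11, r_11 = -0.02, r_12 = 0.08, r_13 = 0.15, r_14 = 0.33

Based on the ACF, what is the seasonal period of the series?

The largest autocorrelation is r_7 = 0.61; the remaining lags stay at or below 0.40. The elevated value at lag 1 (0.40), dropping to 0.06 at lag 2, reflects decaying short-term dependence rather than seasonality.
The dominant spike at lag 7 indicates a seasonal period of 7.

7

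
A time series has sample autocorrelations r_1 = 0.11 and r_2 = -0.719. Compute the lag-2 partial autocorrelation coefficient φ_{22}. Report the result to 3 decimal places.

φ_{22} = (r_2 − r_1²) / (1 − r_1²)
r_1² = (0.11)² = 0.0121
Numerator = -0.719 − 0.0121 = -0.7311; denominator = 1 − 0.0121 = 0.9879
φ_{22} = -0.7311 / 0.9879 = -0.740

-0.740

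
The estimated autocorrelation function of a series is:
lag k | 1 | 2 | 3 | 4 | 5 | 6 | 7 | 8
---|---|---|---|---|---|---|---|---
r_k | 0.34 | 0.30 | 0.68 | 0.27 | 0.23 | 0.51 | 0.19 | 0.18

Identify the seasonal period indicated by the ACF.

The largest autocorrelation is r_3 = 0.68, with a weaker echo at lag 6 (0.51); the remaining lags stay at or below 0.34. The elevated value at lag 1 (0.34), dropping to 0.30 at lag 2, reflects decaying short-term dependence rather than seasonality.
The dominant spike at lag 3 indicates a seasonal period of 3.

3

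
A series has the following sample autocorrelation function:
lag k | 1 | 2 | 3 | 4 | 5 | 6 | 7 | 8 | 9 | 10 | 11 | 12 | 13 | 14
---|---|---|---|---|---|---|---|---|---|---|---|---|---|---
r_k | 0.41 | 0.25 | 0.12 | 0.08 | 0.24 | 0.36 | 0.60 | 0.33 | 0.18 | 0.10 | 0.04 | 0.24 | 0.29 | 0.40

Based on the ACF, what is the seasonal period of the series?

7

The largest autocorrelation is r_7 = 0.60; the remaining lags stay at or below 0.41. The elevated value at lag 1 (0.41), dropping to 0.25 at lag 2, reflects decaying short-term dependence rather than seasonality.
The dominant spike at lag 7 indicates a seasonal period of 7.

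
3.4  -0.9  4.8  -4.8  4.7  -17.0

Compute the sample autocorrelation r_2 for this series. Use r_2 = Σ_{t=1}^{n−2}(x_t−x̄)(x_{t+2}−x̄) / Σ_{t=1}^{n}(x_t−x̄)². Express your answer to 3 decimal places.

0.338

Mean x̄ = (3.4 − 0.9 + 4.8 − 4.8 + 4.7 − 17.0)/6 = -1.6333
Deviations from mean: 5.0333, 0.7333, 6.4333, -3.1667, 6.3333, -15.3667
Σ(x_t−x̄)(x_{t+2}−x̄) = (32.3811) + (-2.3222) + (40.7444) + (48.6611) = 119.4644
Denominator Σ(x_t−x̄)² = 353.5333
r_2 = 119.4644 / 353.5333 = 0.338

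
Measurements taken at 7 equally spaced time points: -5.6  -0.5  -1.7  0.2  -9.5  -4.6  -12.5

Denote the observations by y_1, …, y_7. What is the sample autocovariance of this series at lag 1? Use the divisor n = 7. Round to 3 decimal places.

0.011

Mean ȳ = (-5.6 − 0.5 − 1.7 + 0.2 − 9.5 − 4.6 − 12.5)/7 = -4.8857
Σ_{t=1}^{6}(y_t−ȳ)(y_{t+1}−ȳ) = 0.0798
γ_1 = 0.0798 / 7 = 0.011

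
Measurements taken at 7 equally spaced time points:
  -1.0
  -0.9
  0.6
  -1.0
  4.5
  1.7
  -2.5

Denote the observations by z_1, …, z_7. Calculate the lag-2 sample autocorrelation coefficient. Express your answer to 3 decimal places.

-0.336

Mean z̄ = (-1.0 − 0.9 + 0.6 − 1.0 + 4.5 + 1.7 − 2.5)/7 = 0.2000
Deviations from mean: -1.2000, -1.1000, 0.4000, -1.2000, 4.3000, 1.5000, -2.7000
Numerator Σ_{t=1}^{5}(z_t−z̄)(z_{t+2}−z̄) = -10.8500
Denominator Σ(z_t−z̄)² = 32.2800
r_2 = -10.8500 / 32.2800 = -0.336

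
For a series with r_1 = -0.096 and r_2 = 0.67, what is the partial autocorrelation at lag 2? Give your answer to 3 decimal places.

φ_{22} = (r_2 − r_1²) / (1 − r_1²)
r_1² = (-0.096)² = 0.009216
Numerator = 0.67 − 0.0092 = 0.6608; denominator = 1 − 0.0092 = 0.9908
φ_{22} = 0.6608 / 0.9908 = 0.667

0.667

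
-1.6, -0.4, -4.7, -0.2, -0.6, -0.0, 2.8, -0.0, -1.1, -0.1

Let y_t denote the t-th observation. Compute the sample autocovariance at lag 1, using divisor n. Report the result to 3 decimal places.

Mean ȳ = (-1.6 − 0.4 − 4.7 − 0.2 − 0.6 − 0.0 + 2.8 − 0.0 − 1.1 − 0.1)/10 = -0.5900
Σ_{t=1}^{9}(y_t−ȳ)(y_{t+1}−ȳ) = 0.8639
γ_1 = 0.8639 / 10 = 0.086

0.086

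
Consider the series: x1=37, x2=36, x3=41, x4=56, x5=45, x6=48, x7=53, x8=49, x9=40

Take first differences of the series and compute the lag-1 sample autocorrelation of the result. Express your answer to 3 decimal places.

First differences Δx: -1, 5, 15, -11, 3, 5, -4, -9
Mean of differences = 0.3750
Numerator Σ(Δx_t−Δx̄)(Δx_{t+1}−Δx̄) = -102.0156
Denominator Σ(Δx_t−Δx̄)² = 501.8750
r_1(Δx) = -102.0156 / 501.8750 = -0.203

-0.203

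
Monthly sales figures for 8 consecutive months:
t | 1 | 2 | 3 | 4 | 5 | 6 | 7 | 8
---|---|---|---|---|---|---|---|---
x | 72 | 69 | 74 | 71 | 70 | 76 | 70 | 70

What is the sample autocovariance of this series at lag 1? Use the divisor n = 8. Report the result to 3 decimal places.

Mean x̄ = (72 + 69 + 74 + 71 + 70 + 76 + 70 + 70)/8 = 71.5000
Deviations: 0.5000, -2.5000, 2.5000, -0.5000, -1.5000, 4.5000, -1.5000, -1.5000
Σ_{t=1}^{7}(x_t−x̄)(x_{t+1}−x̄) = -19.2500
γ_1 = -19.2500 / 8 = -2.406

-2.406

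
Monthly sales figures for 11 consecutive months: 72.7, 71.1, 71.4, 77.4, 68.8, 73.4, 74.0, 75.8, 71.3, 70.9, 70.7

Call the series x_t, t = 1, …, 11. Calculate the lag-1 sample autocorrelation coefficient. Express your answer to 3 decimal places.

-0.297

Mean x̄ = (72.7 + 71.1 + 71.4 + 77.4 + 68.8 + 73.4 + 74.0 + 75.8 + 71.3 + 70.9 + 70.7)/11 = 72.5000
Numerator Σ_{t=1}^{10}(x_t−x̄)(x_{t+1}−x̄) = -18.4500
Denominator Σ(x_t−x̄)² = 62.1000
r_1 = -18.4500 / 62.1000 = -0.297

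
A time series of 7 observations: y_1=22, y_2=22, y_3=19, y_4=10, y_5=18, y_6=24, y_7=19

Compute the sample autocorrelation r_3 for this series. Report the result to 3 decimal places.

Mean ȳ = (22 + 22 + 19 + 10 + 18 + 24 + 19)/7 = 19.1429
Deviations from mean: 2.8571, 2.8571, -0.1429, -9.1429, -1.1429, 4.8571, -0.1429
Σ(y_t−ȳ)(y_{t+3}−ȳ) = (-26.1224) + (-3.2653) + (-0.6939) + (1.3061) = -28.7755
Denominator Σ(y_t−ȳ)² = 124.8571
r_3 = -28.7755 / 124.8571 = -0.230

-0.230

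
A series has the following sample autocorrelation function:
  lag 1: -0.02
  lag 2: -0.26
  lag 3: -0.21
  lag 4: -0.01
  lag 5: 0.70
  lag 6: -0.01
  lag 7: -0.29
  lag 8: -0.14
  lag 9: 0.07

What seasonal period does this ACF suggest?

5

The largest autocorrelation is r_5 = 0.70; the remaining lags stay at or below 0.07.
The dominant spike at lag 5 indicates a seasonal period of 5.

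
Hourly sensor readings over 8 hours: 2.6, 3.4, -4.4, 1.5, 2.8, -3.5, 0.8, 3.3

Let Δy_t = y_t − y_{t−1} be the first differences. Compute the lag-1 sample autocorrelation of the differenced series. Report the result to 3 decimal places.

-0.424

First differences Δy: 0.8, -7.8, 5.9, 1.3, -6.3, 4.3, 2.5
Mean of differences = 0.1000
Numerator Σ(Δy_t−Δȳ)(Δy_{t+1}−Δȳ) = -68.8700
Denominator Σ(Δy_t−Δȳ)² = 162.3400
r_1(Δy) = -68.8700 / 162.3400 = -0.424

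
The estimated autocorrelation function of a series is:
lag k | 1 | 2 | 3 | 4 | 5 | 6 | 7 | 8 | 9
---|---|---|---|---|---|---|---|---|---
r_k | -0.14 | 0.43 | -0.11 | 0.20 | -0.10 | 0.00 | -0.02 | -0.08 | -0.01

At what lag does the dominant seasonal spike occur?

The largest autocorrelation is r_2 = 0.43, with a weaker echo at lag 4 (0.20); the remaining lags stay at or below 0.00.
The dominant spike at lag 2 indicates a seasonal period of 2.

2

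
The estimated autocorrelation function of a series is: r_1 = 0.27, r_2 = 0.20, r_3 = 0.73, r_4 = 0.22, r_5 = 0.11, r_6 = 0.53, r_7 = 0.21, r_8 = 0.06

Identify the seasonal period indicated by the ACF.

The largest autocorrelation is r_3 = 0.73, with a weaker echo at lag 6 (0.53); the remaining lags stay at or below 0.27. The elevated value at lag 1 (0.27), dropping to 0.20 at lag 2, reflects decaying short-term dependence rather than seasonality.
The dominant spike at lag 3 indicates a seasonal period of 3.

3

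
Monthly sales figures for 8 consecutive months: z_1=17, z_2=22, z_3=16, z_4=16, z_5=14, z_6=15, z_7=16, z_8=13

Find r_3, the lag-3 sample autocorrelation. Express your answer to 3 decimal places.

Mean z̄ = (17 + 22 + 16 + 16 + 14 + 15 + 16 + 13)/8 = 16.1250
Deviations from mean: 0.8750, 5.8750, -0.1250, -0.1250, -2.1250, -1.1250, -0.1250, -3.1250
Σ(z_t−z̄)(z_{t+3}−z̄) = (-0.1094) + (-12.4844) + (0.1406) + (0.0156) + (6.6406) = -5.7969
Denominator Σ(z_t−z̄)² = 50.8750
r_3 = -5.7969 / 50.8750 = -0.114

-0.114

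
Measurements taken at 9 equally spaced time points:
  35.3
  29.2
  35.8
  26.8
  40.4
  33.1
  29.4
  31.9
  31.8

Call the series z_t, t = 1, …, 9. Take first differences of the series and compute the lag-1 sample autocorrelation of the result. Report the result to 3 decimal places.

-0.724

First differences Δz: -6.1, 6.6, -9.0, 13.6, -7.3, -3.7, 2.5, -0.1
Mean of differences = -0.4375
Numerator Σ(Δz_t−Δz̄)(Δz_{t+1}−Δz̄) = -302.8402
Denominator Σ(Δz_t−Δz̄)² = 418.4388
r_1(Δz) = -302.8402 / 418.4388 = -0.724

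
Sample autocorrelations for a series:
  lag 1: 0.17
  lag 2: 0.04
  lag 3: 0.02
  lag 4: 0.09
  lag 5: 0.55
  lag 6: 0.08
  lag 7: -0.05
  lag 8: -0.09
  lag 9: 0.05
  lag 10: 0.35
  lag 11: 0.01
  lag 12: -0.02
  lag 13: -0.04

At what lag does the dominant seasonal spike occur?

5

The largest autocorrelation is r_5 = 0.55, with a weaker echo at lag 10 (0.35); the remaining lags stay at or below 0.17.
The dominant spike at lag 5 indicates a seasonal period of 5.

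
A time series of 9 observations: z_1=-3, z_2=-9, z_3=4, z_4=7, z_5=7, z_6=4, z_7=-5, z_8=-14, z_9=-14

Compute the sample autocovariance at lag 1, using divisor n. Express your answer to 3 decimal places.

Mean z̄ = (-3 − 9 + 4 + 7 + 7 + 4 − 5 − 14 − 14)/9 = -2.5556
Σ_{t=1}^{8}(z_t−z̄)(z_{t+1}−z̄) = 320.1358
γ_1 = 320.1358 / 9 = 35.571

35.571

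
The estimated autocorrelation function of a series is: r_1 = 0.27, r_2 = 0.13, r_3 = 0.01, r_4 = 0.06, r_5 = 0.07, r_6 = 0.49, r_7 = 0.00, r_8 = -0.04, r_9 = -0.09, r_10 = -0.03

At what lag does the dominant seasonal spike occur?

The largest autocorrelation is r_6 = 0.49; the remaining lags stay at or below 0.27. The elevated value at lag 1 (0.27), dropping to 0.13 at lag 2, reflects decaying short-term dependence rather than seasonality.
The dominant spike at lag 6 indicates a seasonal period of 6.

6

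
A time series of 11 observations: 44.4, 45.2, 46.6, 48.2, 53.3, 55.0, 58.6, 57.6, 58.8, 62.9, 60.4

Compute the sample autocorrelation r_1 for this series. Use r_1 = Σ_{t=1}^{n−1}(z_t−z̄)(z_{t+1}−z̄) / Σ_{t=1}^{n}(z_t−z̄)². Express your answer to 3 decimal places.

0.766

Mean z̄ = (44.4 + 45.2 + 46.6 + 48.2 + 53.3 + 55.0 + 58.6 + 57.6 + 58.8 + 62.9 + 60.4)/11 = 53.7273
Numerator Σ_{t=1}^{10}(z_t−z̄)(z_{t+1}−z̄) = 333.9802
Denominator Σ(z_t−z̄)² = 436.0018
r_1 = 333.9802 / 436.0018 = 0.766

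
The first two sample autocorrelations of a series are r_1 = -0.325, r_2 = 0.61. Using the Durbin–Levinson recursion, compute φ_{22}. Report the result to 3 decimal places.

φ_{22} = (r_2 − r_1²) / (1 − r_1²)
r_1² = (-0.325)² = 0.105625
Numerator = 0.61 − 0.1056 = 0.5044; denominator = 1 − 0.1056 = 0.8944
φ_{22} = 0.5044 / 0.8944 = 0.564

0.564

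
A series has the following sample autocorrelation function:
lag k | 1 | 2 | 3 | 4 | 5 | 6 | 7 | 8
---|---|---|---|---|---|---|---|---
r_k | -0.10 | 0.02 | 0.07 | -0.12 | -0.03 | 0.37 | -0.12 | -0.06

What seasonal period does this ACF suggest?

6

The largest autocorrelation is r_6 = 0.37; the remaining lags stay at or below 0.07.
The dominant spike at lag 6 indicates a seasonal period of 6.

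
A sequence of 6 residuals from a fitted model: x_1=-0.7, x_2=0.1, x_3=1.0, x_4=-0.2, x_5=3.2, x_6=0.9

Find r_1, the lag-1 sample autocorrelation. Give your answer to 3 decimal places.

-0.145

Mean x̄ = (-0.7 + 0.1 + 1.0 − 0.2 + 3.2 + 0.9)/6 = 0.7167
Deviations from mean: -1.4167, -0.6167, 0.2833, -0.9167, 2.4833, 0.1833
Numerator Σ_{t=1}^{5}(x_t−x̄)(x_{t+1}−x̄) = -1.3819
Denominator Σ(x_t−x̄)² = 9.5083
r_1 = -1.3819 / 9.5083 = -0.145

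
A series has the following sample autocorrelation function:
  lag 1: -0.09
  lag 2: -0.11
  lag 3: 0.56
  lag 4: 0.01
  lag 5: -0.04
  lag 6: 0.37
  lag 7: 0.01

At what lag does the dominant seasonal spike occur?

The largest autocorrelation is r_3 = 0.56, with a weaker echo at lag 6 (0.37); the remaining lags stay at or below 0.01.
The dominant spike at lag 3 indicates a seasonal period of 3.

3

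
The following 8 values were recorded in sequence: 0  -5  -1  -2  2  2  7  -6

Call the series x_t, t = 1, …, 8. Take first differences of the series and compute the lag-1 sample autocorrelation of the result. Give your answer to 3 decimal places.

-0.338

First differences Δx: -5, 4, -1, 4, 0, 5, -13
Mean of differences = -0.8571
Numerator Σ(Δx_t−Δx̄)(Δx_{t+1}−Δx̄) = -83.4490
Denominator Σ(Δx_t−Δx̄)² = 246.8571
r_1(Δx) = -83.4490 / 246.8571 = -0.338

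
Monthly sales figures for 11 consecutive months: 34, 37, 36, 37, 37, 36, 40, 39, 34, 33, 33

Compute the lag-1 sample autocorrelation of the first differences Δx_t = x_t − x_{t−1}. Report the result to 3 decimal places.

First differences Δx: 3, -1, 1, 0, -1, 4, -1, -5, -1, 0
Mean of differences = -0.1000
Numerator Σ(Δx_t−Δx̄)(Δx_{t+1}−Δx̄) = -2.4100
Denominator Σ(Δx_t−Δx̄)² = 54.9000
r_1(Δx) = -2.4100 / 54.9000 = -0.044

-0.044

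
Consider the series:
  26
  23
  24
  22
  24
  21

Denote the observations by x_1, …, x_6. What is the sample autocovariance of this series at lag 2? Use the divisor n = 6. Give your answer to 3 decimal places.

Mean x̄ = (26 + 23 + 24 + 22 + 24 + 21)/6 = 23.3333
Deviations: 2.6667, -0.3333, 0.6667, -1.3333, 0.6667, -2.3333
Σ_{t=1}^{4}(x_t−x̄)(x_{t+2}−x̄) = 5.7778
γ_2 = 5.7778 / 6 = 0.963

0.963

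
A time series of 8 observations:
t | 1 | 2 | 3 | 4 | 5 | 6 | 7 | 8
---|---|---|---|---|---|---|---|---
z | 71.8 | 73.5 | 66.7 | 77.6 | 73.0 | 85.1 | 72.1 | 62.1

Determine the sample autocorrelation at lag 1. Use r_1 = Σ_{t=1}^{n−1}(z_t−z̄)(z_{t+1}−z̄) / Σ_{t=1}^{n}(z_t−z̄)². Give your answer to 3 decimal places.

Mean z̄ = (71.8 + 73.5 + 66.7 + 77.6 + 73.0 + 85.1 + 72.1 + 62.1)/8 = 72.7375
Deviations from mean: -0.9375, 0.7625, -6.0375, 4.8625, 0.2625, 12.3625, -0.6375, -10.6375
Σ(z_t−z̄)(z_{t+1}−z̄) = (-0.7148) + (-4.6036) + (-29.3573) + (1.2764) + (3.2452) + (-7.8811) + (6.7814) = -31.2539
Denominator Σ(z_t−z̄)² = 328.0188
r_1 = -31.2539 / 328.0188 = -0.095

-0.095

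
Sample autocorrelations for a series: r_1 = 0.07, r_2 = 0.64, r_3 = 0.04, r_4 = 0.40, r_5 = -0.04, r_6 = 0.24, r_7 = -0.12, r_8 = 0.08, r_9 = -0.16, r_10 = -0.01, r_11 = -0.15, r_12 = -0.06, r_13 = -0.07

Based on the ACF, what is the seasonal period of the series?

The largest autocorrelation is r_2 = 0.64, with weaker echoes at lags 4 (0.40) and 6 (0.24); the remaining lags stay at or below 0.08.
The dominant spike at lag 2 indicates a seasonal period of 2.

2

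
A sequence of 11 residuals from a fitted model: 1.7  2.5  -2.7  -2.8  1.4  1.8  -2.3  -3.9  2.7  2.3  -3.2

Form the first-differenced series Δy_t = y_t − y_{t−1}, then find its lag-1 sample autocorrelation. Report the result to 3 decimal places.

First differences Δy: 0.8, -5.2, -0.1, 4.2, 0.4, -4.1, -1.6, 6.6, -0.4, -5.5
Mean of differences = -0.4900
Numerator Σ(Δy_t−Δȳ)(Δy_{t+1}−Δȳ) = -8.7981
Denominator Σ(Δy_t−Δȳ)² = 136.4290
r_1(Δy) = -8.7981 / 136.4290 = -0.064

-0.064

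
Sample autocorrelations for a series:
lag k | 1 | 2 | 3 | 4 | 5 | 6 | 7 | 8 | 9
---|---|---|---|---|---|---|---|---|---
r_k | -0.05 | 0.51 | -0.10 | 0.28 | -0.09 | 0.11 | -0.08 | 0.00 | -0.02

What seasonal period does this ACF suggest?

The largest autocorrelation is r_2 = 0.51, with a weaker echo at lag 4 (0.28); the remaining lags stay at or below 0.11.
The dominant spike at lag 2 indicates a seasonal period of 2.

2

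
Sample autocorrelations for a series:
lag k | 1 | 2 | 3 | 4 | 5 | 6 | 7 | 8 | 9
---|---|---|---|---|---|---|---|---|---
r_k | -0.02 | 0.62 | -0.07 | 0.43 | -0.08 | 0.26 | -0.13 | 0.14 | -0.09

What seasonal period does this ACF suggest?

2

The largest autocorrelation is r_2 = 0.62, with weaker echoes at lags 4 (0.43) and 6 (0.26); the remaining lags stay at or below 0.14.
The dominant spike at lag 2 indicates a seasonal period of 2.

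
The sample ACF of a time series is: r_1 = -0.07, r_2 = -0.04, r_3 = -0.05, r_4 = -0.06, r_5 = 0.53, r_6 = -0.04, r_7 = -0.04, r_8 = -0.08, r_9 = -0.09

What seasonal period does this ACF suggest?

The largest autocorrelation is r_5 = 0.53; the remaining lags stay at or below -0.04.
The dominant spike at lag 5 indicates a seasonal period of 5.

5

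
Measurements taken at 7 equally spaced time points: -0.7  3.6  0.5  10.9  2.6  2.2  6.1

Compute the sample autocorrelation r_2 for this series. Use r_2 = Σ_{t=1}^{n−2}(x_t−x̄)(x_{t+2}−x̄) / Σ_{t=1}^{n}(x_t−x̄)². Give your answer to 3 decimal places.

Mean x̄ = (-0.7 + 3.6 + 0.5 + 10.9 + 2.6 + 2.2 + 6.1)/7 = 3.6000
Deviations from mean: -4.3000, 0.0000, -3.1000, 7.3000, -1.0000, -1.4000, 2.5000
Σ(x_t−x̄)(x_{t+2}−x̄) = (13.3300) + (0.0000) + (3.1000) + (-10.2200) + (-2.5000) = 3.7100
Denominator Σ(x_t−x̄)² = 90.6000
r_2 = 3.7100 / 90.6000 = 0.041

0.041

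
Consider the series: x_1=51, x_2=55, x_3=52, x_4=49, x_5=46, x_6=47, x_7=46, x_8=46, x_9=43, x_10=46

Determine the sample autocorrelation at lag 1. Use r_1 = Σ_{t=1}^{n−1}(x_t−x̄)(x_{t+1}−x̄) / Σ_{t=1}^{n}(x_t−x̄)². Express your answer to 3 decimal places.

0.676

Mean x̄ = (51 + 55 + 52 + 49 + 46 + 47 + 46 + 46 + 43 + 46)/10 = 48.1000
Numerator Σ_{t=1}^{9}(x_t−x̄)(x_{t+1}−x̄) = 78.9900
Denominator Σ(x_t−x̄)² = 116.9000
r_1 = 78.9900 / 116.9000 = 0.676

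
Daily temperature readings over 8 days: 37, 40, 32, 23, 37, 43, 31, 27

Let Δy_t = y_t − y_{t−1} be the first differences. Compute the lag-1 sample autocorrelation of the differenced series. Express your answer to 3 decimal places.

First differences Δy: 3, -8, -9, 14, 6, -12, -4
Mean of differences = -1.4286
Numerator Σ(Δy_t−Δȳ)(Δy_{t+1}−Δȳ) = -32.8980
Denominator Σ(Δy_t−Δȳ)² = 531.7143
r_1(Δy) = -32.8980 / 531.7143 = -0.062

-0.062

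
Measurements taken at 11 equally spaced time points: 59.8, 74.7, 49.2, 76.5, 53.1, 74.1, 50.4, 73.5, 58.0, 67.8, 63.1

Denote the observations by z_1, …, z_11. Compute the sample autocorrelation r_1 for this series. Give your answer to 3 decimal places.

Mean z̄ = (59.8 + 74.7 + 49.2 + 76.5 + 53.1 + 74.1 + 50.4 + 73.5 + 58.0 + 67.8 + 63.1)/11 = 63.6545
Numerator Σ_{t=1}^{10}(z_t−z̄)(z_{t+1}−z̄) = -984.0902
Denominator Σ(z_t−z̄)² = 1053.3873
r_1 = -984.0902 / 1053.3873 = -0.934

-0.934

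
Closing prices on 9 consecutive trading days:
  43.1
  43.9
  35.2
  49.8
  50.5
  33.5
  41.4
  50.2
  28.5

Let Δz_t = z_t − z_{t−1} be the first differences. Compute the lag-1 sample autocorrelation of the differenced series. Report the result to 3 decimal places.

First differences Δz: 0.8, -8.7, 14.6, 0.7, -17.0, 7.9, 8.8, -21.7
Mean of differences = -1.8250
Numerator Σ(Δz_t−Δz̄)(Δz_{t+1}−Δz̄) = -383.2331
Denominator Σ(Δz_t−Δz̄)² = 1163.0750
r_1(Δz) = -383.2331 / 1163.0750 = -0.329

-0.329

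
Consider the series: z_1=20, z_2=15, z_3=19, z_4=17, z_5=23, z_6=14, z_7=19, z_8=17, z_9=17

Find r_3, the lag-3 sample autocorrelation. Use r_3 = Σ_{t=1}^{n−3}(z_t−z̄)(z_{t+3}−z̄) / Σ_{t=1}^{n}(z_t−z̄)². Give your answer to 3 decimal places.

-0.391

Mean z̄ = (20 + 15 + 19 + 17 + 23 + 14 + 19 + 17 + 17)/9 = 17.8889
Numerator Σ_{t=1}^{6}(z_t−z̄)(z_{t+3}−z̄) = -23.0370
Denominator Σ(z_t−z̄)² = 58.8889
r_3 = -23.0370 / 58.8889 = -0.391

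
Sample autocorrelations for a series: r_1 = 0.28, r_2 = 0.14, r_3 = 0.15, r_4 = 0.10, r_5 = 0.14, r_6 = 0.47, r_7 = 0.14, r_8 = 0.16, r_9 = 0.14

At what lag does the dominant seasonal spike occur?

The largest autocorrelation is r_6 = 0.47; the remaining lags stay at or below 0.28. The elevated value at lag 1 (0.28), dropping to 0.14 at lag 2, reflects decaying short-term dependence rather than seasonality.
The dominant spike at lag 6 indicates a seasonal period of 6.

6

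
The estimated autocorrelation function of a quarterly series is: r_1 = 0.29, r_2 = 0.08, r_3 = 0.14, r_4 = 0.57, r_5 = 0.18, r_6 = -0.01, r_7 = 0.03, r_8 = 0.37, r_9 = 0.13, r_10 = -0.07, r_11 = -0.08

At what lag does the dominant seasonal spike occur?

4

The largest autocorrelation is r_4 = 0.57, with a weaker echo at lag 8 (0.37); the remaining lags stay at or below 0.29. The elevated value at lag 1 (0.29), dropping to 0.08 at lag 2, reflects decaying short-term dependence rather than seasonality.
The dominant spike at lag 4 indicates a seasonal period of 4.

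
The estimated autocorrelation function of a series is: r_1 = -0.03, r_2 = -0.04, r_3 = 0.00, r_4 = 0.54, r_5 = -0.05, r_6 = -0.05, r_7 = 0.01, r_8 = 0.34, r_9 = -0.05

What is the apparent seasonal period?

The largest autocorrelation is r_4 = 0.54, with a weaker echo at lag 8 (0.34); the remaining lags stay at or below 0.01.
The dominant spike at lag 4 indicates a seasonal period of 4.

4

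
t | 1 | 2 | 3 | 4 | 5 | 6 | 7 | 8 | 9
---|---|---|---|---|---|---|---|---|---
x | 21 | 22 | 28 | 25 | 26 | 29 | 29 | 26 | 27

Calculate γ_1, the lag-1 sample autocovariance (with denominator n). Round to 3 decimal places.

2.147

Mean x̄ = (21 + 22 + 28 + 25 + 26 + 29 + 29 + 26 + 27)/9 = 25.8889
Σ_{t=1}^{8}(x_t−x̄)(x_{t+1}−x̄) = 19.3210
γ_1 = 19.3210 / 9 = 2.147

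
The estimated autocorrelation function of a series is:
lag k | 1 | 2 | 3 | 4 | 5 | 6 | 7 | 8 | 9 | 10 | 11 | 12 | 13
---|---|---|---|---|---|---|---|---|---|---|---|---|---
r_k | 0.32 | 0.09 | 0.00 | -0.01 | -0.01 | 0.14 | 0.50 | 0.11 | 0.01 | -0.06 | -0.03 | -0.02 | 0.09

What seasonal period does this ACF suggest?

7

The largest autocorrelation is r_7 = 0.50; the remaining lags stay at or below 0.32. The elevated value at lag 1 (0.32), dropping to 0.09 at lag 2, reflects decaying short-term dependence rather than seasonality.
The dominant spike at lag 7 indicates a seasonal period of 7.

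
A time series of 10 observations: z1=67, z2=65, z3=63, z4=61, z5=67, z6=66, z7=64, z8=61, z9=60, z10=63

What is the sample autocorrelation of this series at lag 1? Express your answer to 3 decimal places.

0.282

Mean z̄ = (67 + 65 + 63 + 61 + 67 + 66 + 64 + 61 + 60 + 63)/10 = 63.7000
Numerator Σ_{t=1}^{9}(z_t−z̄)(z_{t+1}−z̄) = 16.4100
Denominator Σ(z_t−z̄)² = 58.1000
r_1 = 16.4100 / 58.1000 = 0.282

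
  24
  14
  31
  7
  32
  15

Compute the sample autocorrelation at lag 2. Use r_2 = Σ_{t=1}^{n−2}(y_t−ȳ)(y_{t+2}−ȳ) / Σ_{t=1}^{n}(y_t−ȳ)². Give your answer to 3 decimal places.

0.627

Mean ȳ = (24 + 14 + 31 + 7 + 32 + 15)/6 = 20.5000
Deviations from mean: 3.5000, -6.5000, 10.5000, -13.5000, 11.5000, -5.5000
Σ(y_t−ȳ)(y_{t+2}−ȳ) = (36.7500) + (87.7500) + (120.7500) + (74.2500) = 319.5000
Denominator Σ(y_t−ȳ)² = 509.5000
r_2 = 319.5000 / 509.5000 = 0.627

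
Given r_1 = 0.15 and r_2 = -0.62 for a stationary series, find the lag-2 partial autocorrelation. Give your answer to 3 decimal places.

φ_{22} = (r_2 − r_1²) / (1 − r_1²)
r_1² = (0.15)² = 0.0225
Numerator = -0.62 − 0.0225 = -0.6425; denominator = 1 − 0.0225 = 0.9775
φ_{22} = -0.6425 / 0.9775 = -0.657

-0.657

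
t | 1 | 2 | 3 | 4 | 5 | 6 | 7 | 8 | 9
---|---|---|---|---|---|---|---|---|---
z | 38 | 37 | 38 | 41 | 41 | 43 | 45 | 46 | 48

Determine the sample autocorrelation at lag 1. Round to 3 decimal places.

0.684

Mean z̄ = (38 + 37 + 38 + 41 + 41 + 43 + 45 + 46 + 48)/9 = 41.8889
Numerator Σ_{t=1}^{8}(z_t−z̄)(z_{t+1}−z̄) = 82.6543
Denominator Σ(z_t−z̄)² = 120.8889
r_1 = 82.6543 / 120.8889 = 0.684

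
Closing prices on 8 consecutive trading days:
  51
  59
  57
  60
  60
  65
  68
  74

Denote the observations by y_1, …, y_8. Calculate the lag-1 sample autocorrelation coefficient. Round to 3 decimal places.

Mean ȳ = (51 + 59 + 57 + 60 + 60 + 65 + 68 + 74)/8 = 61.7500
Deviations from mean: -10.7500, -2.7500, -4.7500, -1.7500, -1.7500, 3.2500, 6.2500, 12.2500
Numerator Σ_{t=1}^{7}(y_t−ȳ)(y_{t+1}−ȳ) = 145.1875
Denominator Σ(y_t−ȳ)² = 351.5000
r_1 = 145.1875 / 351.5000 = 0.413

0.413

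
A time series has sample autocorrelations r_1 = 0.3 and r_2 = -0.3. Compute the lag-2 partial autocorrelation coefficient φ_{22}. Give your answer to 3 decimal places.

-0.429

φ_{22} = (r_2 − r_1²) / (1 − r_1²)
r_1² = (0.3)² = 0.09
Numerator = -0.3 − 0.0900 = -0.3900; denominator = 1 − 0.0900 = 0.9100
φ_{22} = -0.3900 / 0.9100 = -0.429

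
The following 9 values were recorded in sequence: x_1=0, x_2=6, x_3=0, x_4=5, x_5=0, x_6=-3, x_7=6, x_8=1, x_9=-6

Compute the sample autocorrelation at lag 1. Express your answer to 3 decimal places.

-0.254

Mean x̄ = (0 + 6 + 0 + 5 + 0 − 3 + 6 + 1 − 6)/9 = 1.0000
Numerator Σ_{t=1}^{8}(x_t−x̄)(x_{t+1}−x̄) = -34.0000
Denominator Σ(x_t−x̄)² = 134.0000
r_1 = -34.0000 / 134.0000 = -0.254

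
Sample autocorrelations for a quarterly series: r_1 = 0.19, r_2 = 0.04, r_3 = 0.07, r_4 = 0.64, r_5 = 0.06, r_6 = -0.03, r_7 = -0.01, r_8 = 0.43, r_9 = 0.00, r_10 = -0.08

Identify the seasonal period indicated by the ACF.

The largest autocorrelation is r_4 = 0.64, with a weaker echo at lag 8 (0.43); the remaining lags stay at or below 0.19.
The dominant spike at lag 4 indicates a seasonal period of 4.

4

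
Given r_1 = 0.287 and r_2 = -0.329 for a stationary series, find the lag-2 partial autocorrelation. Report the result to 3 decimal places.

-0.448

φ_{22} = (r_2 − r_1²) / (1 − r_1²)
r_1² = (0.287)² = 0.082369
Numerator = -0.329 − 0.0824 = -0.4114; denominator = 1 − 0.0824 = 0.9176
φ_{22} = -0.4114 / 0.9176 = -0.448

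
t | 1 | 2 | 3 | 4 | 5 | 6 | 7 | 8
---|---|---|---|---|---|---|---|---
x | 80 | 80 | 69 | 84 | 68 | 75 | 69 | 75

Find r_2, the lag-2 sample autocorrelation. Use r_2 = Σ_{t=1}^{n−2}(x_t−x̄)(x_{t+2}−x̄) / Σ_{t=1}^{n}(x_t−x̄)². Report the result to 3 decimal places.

Mean x̄ = (80 + 80 + 69 + 84 + 68 + 75 + 69 + 75)/8 = 75.0000
Deviations from mean: 5.0000, 5.0000, -6.0000, 9.0000, -7.0000, 0.0000, -6.0000, 0.0000
Σ(x_t−x̄)(x_{t+2}−x̄) = (-30.0000) + (45.0000) + (42.0000) + (0.0000) + (42.0000) + (0.0000) = 99.0000
Denominator Σ(x_t−x̄)² = 252.0000
r_2 = 99.0000 / 252.0000 = 0.393

0.393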